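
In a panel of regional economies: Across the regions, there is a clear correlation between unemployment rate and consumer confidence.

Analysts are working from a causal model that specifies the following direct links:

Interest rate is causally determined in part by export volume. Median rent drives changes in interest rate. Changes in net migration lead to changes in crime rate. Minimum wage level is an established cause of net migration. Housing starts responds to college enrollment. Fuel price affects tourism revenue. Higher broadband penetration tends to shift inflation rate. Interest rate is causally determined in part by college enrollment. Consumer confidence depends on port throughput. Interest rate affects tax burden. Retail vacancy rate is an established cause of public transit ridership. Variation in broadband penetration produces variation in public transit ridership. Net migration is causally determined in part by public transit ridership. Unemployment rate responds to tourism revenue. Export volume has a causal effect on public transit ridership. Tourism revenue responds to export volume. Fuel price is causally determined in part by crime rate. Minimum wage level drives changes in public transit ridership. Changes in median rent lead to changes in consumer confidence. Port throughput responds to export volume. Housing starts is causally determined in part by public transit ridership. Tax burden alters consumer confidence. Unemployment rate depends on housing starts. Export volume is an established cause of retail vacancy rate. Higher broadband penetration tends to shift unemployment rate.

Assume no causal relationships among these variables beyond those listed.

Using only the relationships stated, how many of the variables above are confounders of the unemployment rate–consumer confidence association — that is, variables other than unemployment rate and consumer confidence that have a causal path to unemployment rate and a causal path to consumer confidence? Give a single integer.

2

The common causes are: college enrollment (to unemployment rate via college enrollment → housing starts → unemployment rate; to consumer confidence via college enrollment → interest rate → tax burden → consumer confidence); export volume (to unemployment rate via export volume → tourism revenue → unemployment rate; to consumer confidence via export volume → port throughput → consumer confidence).
Every other variable lacks a causal path to at least one of unemployment rate and consumer confidence.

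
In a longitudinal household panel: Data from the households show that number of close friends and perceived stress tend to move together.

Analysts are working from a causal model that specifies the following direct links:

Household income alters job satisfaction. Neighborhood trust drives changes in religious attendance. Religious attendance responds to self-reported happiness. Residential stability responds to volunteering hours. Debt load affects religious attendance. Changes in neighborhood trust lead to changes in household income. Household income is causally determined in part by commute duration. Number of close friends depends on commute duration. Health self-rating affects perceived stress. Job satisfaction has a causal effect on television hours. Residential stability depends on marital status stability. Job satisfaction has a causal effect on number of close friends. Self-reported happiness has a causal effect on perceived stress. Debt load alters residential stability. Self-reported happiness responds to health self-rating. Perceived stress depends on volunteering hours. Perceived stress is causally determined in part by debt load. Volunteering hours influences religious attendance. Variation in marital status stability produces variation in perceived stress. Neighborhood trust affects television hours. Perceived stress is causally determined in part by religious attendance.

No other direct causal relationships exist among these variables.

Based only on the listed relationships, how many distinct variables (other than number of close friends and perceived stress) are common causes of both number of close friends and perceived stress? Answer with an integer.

1

The common causes are: neighborhood trust (to number of close friends via neighborhood trust → household income → job satisfaction → number of close friends; to perceived stress via neighborhood trust → religious attendance → perceived stress).
Every other variable lacks a causal path to at least one of number of close friends and perceived stress.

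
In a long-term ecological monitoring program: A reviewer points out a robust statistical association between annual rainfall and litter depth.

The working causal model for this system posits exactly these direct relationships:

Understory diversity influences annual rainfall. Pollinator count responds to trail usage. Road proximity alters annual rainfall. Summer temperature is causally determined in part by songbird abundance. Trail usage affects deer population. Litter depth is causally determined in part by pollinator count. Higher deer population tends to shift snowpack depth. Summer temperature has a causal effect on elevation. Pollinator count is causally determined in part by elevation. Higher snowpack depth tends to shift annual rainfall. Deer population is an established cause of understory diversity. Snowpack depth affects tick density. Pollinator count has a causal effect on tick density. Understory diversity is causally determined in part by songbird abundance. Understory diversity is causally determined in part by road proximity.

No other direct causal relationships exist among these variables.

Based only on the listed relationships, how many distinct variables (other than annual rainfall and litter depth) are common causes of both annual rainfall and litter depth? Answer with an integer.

2

The common causes are: songbird abundance (to annual rainfall via songbird abundance → understory diversity → annual rainfall; to litter depth via songbird abundance → summer temperature → elevation → pollinator count → litter depth); trail usage (to annual rainfall via trail usage → deer population → snowpack depth → annual rainfall; to litter depth via trail usage → pollinator count → litter depth).
Every other variable lacks a causal path to at least one of annual rainfall and litter depth.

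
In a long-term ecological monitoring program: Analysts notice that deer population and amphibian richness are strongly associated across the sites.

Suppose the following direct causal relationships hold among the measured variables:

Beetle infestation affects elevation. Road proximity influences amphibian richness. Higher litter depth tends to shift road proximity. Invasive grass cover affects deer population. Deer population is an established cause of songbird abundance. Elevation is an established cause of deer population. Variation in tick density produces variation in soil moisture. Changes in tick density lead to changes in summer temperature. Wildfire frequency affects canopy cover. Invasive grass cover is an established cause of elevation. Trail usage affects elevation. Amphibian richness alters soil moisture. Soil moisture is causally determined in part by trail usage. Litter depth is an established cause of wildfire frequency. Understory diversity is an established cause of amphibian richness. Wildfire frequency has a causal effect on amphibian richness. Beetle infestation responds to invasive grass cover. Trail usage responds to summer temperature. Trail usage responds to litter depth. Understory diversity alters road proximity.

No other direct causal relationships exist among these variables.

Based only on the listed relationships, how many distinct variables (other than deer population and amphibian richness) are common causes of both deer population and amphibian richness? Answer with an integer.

1

The common causes are: litter depth (to deer population via litter depth → trail usage → elevation → deer population; to amphibian richness via litter depth → wildfire frequency → amphibian richness).
Every other variable lacks a causal path to at least one of deer population and amphibian richness.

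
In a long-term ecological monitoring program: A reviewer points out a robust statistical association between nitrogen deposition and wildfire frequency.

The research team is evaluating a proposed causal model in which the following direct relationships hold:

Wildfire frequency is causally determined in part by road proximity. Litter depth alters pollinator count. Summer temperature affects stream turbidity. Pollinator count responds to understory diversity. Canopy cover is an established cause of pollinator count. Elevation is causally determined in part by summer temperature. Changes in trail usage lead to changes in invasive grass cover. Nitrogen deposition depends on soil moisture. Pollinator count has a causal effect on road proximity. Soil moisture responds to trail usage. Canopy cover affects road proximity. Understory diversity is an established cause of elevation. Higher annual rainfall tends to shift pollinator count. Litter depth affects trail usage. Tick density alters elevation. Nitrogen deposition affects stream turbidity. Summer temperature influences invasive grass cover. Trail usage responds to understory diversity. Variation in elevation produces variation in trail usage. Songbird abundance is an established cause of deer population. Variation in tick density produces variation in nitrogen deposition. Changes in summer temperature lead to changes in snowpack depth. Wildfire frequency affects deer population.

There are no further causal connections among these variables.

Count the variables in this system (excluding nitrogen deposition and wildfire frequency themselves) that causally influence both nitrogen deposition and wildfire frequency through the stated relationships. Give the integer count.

The common causes are: litter depth (to nitrogen deposition via litter depth → trail usage → soil moisture → nitrogen deposition; to wildfire frequency via litter depth → pollinator count → road proximity → wildfire frequency); understory diversity (to nitrogen deposition via understory diversity → trail usage → soil moisture → nitrogen deposition; to wildfire frequency via understory diversity → pollinator count → road proximity → wildfire frequency).
Every other variable lacks a causal path to at least one of nitrogen deposition and wildfire frequency.

2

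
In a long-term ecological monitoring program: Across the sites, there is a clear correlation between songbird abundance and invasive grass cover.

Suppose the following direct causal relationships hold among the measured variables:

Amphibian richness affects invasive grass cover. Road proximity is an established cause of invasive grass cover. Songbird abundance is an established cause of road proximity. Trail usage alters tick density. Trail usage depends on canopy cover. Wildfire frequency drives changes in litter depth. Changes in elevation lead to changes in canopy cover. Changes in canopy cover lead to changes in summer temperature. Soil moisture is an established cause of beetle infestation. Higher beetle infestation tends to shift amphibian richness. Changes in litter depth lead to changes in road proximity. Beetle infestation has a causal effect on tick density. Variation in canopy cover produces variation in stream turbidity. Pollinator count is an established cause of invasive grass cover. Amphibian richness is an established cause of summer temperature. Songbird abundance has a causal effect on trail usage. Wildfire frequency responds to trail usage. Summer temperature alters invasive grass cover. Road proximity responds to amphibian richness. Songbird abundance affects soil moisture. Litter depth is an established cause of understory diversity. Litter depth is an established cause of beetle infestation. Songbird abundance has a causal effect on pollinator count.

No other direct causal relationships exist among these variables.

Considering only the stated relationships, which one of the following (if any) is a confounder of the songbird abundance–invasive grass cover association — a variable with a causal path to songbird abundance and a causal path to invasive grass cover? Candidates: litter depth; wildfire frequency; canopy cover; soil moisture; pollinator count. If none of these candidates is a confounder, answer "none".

none

None of the listed candidates has causal paths to both songbird abundance and invasive grass cover in the stated relationships, so none is a common cause.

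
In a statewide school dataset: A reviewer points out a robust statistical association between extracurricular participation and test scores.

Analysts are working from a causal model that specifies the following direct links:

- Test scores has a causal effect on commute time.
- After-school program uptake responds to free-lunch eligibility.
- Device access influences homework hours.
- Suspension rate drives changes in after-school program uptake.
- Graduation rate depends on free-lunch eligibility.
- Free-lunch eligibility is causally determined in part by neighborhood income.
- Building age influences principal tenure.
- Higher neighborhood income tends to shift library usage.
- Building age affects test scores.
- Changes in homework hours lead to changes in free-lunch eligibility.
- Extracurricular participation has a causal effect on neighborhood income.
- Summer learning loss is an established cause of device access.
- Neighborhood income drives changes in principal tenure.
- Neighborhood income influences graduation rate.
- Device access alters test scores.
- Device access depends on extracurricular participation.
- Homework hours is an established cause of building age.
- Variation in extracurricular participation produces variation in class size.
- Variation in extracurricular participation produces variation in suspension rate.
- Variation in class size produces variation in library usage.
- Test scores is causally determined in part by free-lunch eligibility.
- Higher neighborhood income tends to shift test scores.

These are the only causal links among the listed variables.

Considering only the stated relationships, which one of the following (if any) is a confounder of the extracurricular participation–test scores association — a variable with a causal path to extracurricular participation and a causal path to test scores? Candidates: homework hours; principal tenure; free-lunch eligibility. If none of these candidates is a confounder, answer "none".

none

None of the listed candidates has causal paths to both extracurricular participation and test scores in the stated relationships, so none is a common cause.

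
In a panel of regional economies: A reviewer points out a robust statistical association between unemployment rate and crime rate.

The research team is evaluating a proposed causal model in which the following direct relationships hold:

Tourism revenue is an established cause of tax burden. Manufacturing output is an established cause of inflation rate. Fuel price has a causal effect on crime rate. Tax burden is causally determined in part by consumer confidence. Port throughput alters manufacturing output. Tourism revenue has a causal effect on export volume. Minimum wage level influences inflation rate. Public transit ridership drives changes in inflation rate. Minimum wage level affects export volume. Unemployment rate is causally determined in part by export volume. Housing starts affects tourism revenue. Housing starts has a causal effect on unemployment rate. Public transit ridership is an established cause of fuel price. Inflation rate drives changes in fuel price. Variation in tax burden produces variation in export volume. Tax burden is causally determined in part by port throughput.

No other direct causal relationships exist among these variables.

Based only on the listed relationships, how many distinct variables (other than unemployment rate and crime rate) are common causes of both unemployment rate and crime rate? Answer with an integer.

2

The common causes are: minimum wage level (to unemployment rate via minimum wage level → export volume → unemployment rate; to crime rate via minimum wage level → inflation rate → fuel price → crime rate); port throughput (to unemployment rate via port throughput → tax burden → export volume → unemployment rate; to crime rate via port throughput → manufacturing output → inflation rate → fuel price → crime rate).
Every other variable lacks a causal path to at least one of unemployment rate and crime rate.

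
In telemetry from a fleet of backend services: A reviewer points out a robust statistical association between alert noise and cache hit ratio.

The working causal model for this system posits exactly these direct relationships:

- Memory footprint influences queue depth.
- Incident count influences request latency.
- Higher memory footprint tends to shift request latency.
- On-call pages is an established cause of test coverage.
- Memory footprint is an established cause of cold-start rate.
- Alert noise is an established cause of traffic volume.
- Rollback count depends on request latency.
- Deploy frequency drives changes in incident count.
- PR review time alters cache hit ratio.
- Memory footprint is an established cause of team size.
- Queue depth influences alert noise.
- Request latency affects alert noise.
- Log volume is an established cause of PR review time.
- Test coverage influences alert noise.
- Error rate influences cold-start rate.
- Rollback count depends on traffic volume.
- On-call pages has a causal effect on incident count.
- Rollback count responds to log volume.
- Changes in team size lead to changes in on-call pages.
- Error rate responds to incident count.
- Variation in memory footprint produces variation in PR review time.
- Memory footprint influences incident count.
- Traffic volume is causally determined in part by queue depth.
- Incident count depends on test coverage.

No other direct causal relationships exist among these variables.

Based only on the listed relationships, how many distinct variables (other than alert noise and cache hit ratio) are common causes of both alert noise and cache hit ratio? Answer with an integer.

The common causes are: memory footprint (to alert noise via memory footprint → request latency → alert noise; to cache hit ratio via memory footprint → PR review time → cache hit ratio).
Every other variable lacks a causal path to at least one of alert noise and cache hit ratio.

1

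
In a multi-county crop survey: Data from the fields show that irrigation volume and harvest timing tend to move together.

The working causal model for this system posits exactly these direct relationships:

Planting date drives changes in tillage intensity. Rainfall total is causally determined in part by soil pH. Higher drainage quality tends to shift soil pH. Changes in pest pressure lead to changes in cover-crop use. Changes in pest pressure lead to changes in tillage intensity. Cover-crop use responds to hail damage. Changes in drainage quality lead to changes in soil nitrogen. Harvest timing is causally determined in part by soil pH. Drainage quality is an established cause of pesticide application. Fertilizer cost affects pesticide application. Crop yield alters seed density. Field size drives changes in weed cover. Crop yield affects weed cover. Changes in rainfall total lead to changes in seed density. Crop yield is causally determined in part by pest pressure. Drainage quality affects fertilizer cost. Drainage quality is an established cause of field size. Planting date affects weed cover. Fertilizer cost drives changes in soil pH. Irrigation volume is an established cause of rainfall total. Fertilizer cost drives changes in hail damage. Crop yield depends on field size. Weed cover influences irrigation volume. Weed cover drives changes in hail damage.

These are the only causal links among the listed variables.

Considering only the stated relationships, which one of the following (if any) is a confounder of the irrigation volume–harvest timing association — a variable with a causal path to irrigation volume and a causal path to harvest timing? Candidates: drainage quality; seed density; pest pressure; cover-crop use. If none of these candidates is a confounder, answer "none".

Drainage quality causes irrigation volume (drainage quality → field size → weed cover → irrigation volume) and also causes harvest timing (drainage quality → soil pH → harvest timing); it is a common cause of both.
Each of the other candidates lacks a causal path to at least one of irrigation volume and harvest timing, so they do not confound the relationship.

drainage quality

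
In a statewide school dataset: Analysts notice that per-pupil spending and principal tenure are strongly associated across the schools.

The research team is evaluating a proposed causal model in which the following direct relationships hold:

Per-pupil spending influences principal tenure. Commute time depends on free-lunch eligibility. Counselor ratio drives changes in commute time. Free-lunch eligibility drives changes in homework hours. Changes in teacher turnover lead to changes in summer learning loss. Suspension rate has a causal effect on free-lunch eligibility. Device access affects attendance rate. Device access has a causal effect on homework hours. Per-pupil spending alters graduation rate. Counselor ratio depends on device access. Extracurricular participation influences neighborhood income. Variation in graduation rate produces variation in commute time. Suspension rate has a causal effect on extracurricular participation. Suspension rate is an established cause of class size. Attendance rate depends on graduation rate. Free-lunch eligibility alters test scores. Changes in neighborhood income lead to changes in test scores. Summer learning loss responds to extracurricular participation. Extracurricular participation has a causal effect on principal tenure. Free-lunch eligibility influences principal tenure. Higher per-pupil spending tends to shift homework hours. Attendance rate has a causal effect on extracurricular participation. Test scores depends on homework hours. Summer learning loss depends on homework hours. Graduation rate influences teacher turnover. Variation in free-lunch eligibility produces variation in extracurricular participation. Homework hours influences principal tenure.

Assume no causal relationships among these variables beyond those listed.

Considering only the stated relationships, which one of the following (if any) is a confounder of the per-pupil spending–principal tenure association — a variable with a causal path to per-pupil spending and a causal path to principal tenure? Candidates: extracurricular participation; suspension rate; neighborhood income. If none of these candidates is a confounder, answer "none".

none

None of the listed candidates has causal paths to both per-pupil spending and principal tenure in the stated relationships, so none is a common cause.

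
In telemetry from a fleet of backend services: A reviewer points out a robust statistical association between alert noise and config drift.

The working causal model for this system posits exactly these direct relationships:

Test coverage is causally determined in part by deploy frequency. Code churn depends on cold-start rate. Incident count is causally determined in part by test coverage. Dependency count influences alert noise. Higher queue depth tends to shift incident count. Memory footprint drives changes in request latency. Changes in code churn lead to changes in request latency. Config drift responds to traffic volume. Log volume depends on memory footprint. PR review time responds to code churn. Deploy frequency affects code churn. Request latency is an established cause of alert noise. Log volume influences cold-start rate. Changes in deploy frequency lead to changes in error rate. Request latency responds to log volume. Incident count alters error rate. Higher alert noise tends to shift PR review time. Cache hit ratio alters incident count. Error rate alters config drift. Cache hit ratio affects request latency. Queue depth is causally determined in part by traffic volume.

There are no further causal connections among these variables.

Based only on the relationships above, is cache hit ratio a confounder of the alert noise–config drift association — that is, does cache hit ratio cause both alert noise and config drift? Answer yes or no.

yes

Cache hit ratio has a causal path to alert noise (cache hit ratio → request latency → alert noise) and to config drift (cache hit ratio → incident count → error rate → config drift), so it is a common cause of both — a confounder.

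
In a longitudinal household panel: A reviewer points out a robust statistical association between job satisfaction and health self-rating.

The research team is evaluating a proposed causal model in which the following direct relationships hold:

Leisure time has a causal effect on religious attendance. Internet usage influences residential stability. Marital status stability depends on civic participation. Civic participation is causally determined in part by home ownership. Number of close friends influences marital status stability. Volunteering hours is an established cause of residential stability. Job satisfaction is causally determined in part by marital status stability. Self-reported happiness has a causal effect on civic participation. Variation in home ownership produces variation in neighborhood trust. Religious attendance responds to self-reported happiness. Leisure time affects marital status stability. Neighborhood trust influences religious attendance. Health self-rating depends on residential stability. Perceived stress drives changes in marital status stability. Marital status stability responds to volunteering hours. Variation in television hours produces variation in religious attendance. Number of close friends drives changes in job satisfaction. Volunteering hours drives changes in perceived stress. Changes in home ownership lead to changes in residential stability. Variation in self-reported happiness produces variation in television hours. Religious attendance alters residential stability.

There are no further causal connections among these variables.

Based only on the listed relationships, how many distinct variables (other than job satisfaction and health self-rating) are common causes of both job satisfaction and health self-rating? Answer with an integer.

4

The common causes are: home ownership (to job satisfaction via home ownership → civic participation → marital status stability → job satisfaction; to health self-rating via home ownership → residential stability → health self-rating); leisure time (to job satisfaction via leisure time → marital status stability → job satisfaction; to health self-rating via leisure time → religious attendance → residential stability → health self-rating); self-reported happiness (to job satisfaction via self-reported happiness → civic participation → marital status stability → job satisfaction; to health self-rating via self-reported happiness → religious attendance → residential stability → health self-rating); volunteering hours (to job satisfaction via volunteering hours → marital status stability → job satisfaction; to health self-rating via volunteering hours → residential stability → health self-rating).
Every other variable lacks a causal path to at least one of job satisfaction and health self-rating.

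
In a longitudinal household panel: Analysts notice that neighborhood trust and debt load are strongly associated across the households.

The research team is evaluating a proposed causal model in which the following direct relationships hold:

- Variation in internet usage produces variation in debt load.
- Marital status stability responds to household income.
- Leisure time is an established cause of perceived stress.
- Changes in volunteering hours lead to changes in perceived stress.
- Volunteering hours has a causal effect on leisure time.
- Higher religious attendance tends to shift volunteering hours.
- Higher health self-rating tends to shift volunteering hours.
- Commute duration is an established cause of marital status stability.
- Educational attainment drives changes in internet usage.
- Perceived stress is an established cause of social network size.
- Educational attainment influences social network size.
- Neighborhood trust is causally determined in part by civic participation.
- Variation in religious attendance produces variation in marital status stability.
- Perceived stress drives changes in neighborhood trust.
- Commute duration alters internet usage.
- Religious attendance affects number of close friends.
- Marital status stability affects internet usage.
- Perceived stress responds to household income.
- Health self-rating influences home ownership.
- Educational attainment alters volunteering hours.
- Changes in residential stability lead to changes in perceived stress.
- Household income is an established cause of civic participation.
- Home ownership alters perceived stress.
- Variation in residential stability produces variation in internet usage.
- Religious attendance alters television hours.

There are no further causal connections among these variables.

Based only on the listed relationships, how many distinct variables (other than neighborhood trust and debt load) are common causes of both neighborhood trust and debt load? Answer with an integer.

The common causes are: educational attainment (to neighborhood trust via educational attainment → volunteering hours → perceived stress → neighborhood trust; to debt load via educational attainment → internet usage → debt load); household income (to neighborhood trust via household income → perceived stress → neighborhood trust; to debt load via household income → marital status stability → internet usage → debt load); religious attendance (to neighborhood trust via religious attendance → volunteering hours → perceived stress → neighborhood trust; to debt load via religious attendance → marital status stability → internet usage → debt load); residential stability (to neighborhood trust via residential stability → perceived stress → neighborhood trust; to debt load via residential stability → internet usage → debt load).
Every other variable lacks a causal path to at least one of neighborhood trust and debt load.

4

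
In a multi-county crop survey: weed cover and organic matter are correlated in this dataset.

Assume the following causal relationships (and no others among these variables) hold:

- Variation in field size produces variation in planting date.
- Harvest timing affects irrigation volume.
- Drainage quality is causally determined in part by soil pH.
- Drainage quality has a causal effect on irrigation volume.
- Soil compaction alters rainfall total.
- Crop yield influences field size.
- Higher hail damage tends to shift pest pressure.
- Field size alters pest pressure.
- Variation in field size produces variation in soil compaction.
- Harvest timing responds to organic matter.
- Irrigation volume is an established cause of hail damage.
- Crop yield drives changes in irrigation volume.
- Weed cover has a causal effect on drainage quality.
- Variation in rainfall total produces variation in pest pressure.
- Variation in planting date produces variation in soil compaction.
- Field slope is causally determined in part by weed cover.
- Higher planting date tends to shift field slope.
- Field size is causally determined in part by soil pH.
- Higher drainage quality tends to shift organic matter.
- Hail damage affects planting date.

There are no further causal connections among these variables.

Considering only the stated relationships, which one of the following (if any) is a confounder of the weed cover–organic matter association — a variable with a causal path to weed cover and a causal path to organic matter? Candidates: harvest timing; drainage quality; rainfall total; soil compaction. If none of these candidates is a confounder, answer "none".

none

None of the listed candidates has causal paths to both weed cover and organic matter in the stated relationships, so none is a common cause.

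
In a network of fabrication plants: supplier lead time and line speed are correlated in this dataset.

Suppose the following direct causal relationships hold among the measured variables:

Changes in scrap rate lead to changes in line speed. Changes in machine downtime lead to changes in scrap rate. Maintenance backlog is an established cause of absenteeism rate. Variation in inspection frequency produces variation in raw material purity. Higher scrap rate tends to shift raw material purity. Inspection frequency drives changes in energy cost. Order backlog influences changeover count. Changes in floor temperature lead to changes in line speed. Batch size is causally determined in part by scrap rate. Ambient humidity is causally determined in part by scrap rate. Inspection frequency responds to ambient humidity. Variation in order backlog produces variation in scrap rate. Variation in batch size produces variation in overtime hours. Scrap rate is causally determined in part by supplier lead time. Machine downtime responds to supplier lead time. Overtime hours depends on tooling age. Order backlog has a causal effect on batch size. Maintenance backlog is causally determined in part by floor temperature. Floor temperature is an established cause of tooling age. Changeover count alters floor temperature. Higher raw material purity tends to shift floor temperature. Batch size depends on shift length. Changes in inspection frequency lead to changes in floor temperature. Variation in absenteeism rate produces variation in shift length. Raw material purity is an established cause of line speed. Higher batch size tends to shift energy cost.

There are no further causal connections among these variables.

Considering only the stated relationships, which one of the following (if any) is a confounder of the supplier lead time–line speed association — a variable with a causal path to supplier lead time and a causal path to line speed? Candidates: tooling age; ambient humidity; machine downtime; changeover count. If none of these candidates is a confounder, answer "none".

None of the listed candidates has causal paths to both supplier lead time and line speed in the stated relationships, so none is a common cause.

none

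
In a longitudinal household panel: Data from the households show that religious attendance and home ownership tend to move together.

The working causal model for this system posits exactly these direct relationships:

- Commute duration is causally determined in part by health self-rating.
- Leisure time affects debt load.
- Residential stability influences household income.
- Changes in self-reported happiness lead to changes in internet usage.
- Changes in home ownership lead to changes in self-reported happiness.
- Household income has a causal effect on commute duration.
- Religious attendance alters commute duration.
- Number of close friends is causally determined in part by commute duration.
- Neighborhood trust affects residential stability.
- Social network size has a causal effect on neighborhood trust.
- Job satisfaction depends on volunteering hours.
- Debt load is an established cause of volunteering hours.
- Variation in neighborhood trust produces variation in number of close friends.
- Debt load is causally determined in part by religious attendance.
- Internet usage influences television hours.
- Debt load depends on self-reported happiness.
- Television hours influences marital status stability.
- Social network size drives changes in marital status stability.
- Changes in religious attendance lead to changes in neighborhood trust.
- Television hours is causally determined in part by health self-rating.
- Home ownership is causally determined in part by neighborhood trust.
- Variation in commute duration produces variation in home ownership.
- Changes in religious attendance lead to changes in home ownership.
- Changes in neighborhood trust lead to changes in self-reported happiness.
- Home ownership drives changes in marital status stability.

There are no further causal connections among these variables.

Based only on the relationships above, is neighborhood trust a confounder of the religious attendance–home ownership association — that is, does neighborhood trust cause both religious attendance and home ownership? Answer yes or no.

no

Neighborhood trust has no stated causal path to religious attendance. A confounder must cause both variables, so neighborhood trust does not qualify.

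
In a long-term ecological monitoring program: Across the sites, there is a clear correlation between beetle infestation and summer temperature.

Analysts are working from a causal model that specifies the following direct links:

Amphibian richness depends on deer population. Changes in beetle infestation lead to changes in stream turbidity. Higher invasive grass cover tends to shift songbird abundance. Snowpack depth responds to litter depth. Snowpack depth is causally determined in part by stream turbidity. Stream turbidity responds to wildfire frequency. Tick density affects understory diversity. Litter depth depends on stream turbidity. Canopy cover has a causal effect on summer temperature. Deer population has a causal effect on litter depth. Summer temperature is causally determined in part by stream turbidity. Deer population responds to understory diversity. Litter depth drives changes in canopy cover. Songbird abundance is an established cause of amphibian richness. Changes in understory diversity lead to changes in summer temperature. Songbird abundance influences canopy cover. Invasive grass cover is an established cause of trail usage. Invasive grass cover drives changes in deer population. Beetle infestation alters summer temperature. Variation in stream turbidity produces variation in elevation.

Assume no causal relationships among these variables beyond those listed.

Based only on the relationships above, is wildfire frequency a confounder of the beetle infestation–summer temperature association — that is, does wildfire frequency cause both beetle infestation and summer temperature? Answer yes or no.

no

Wildfire frequency has no stated causal path to beetle infestation. A confounder must cause both variables, so wildfire frequency does not qualify.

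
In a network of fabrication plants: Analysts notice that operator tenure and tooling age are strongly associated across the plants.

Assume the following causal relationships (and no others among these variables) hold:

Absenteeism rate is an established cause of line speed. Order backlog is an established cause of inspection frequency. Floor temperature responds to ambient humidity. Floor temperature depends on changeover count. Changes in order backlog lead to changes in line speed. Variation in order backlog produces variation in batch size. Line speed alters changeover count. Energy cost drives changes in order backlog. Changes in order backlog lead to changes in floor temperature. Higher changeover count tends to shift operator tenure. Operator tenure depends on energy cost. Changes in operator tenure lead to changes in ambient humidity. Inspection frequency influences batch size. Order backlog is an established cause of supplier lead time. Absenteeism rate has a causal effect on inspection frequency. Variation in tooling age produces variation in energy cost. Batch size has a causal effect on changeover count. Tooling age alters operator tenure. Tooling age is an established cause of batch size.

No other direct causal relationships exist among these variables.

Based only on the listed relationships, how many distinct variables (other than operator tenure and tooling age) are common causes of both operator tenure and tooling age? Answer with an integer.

0

No listed variable has a causal path to both operator tenure and tooling age, so there are no common causes.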